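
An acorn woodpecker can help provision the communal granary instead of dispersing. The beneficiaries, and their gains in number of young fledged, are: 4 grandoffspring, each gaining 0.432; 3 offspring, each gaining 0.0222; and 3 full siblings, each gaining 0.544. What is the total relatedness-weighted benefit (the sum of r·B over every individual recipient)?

1.2813

r to a grandoffspring = 0.25 (two parent–offspring links: r = (1/2)^2 = 1/4).
r to an offspring = 1/2 (one parent–offspring link: r = (1/2)^1 = 1/2).
r to a full sibling = 1/2 (full sibs share both parents — two paths of length 2: r = 2·(1/2)^2 = 1/2).
Summing one r·B term per recipient: 4·0.25·0.432 + 3·0.5·0.0222 + 3·0.5·0.544 = 1.2813.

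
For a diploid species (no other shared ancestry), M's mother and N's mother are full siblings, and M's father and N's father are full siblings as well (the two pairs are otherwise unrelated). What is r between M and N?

0.25

With two independent routes of shared ancestry, r is the sum of the two contributions.
M and N are related in two ways: first cousins through their mothers (r = 1/8) and first cousins through their fathers (r = 1/8) — i.e. double first cousins.
r = 1/8 + 1/8 = 0.25.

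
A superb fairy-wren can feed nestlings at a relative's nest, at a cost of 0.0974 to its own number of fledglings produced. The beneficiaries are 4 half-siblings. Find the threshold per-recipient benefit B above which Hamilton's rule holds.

0.0974

r to a half-sibling = 0.25 (half-sibs share one parent — one path of length 2: r = (1/2)^2 = 1/4).
Hamilton's rule with n recipients of equal r: n·r·B > C, so B > C/(n·r) = 0.0974/(4·0.25) = 0.0974.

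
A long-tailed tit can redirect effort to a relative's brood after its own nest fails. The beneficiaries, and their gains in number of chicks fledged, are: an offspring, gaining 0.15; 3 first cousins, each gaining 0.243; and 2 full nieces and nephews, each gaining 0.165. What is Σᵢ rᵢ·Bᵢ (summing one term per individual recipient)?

r to an offspring = 1/2 (one parent–offspring link: r = (1/2)^1 = 1/2).
r to a first cousin = 1/8 (first cousins share one grandparent pair — two paths of length 4: r = 2·(1/2)^4 = 1/8).
r to a full niece or nephew = 0.25 (full aunt/uncle↔niece/nephew: two paths of length 3 through the shared grandparent pair: r = 2·(1/2)^3 = 1/4).
Summing one r·B term per recipient: 1·0.5·0.15 + 3·0.125·0.243 + 2·0.25·0.165 = 0.248625.

0.248625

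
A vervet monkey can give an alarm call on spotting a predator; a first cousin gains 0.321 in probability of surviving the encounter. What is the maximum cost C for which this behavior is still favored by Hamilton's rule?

r to a first cousin = 1/8 (first cousins share one grandparent pair — two paths of length 4: r = 2·(1/2)^4 = 1/8).
Hamilton's rule: n·r·B > C, so the trait is favored while C < n·r·B = 1·0.125·0.321 = 0.040125.

0.040125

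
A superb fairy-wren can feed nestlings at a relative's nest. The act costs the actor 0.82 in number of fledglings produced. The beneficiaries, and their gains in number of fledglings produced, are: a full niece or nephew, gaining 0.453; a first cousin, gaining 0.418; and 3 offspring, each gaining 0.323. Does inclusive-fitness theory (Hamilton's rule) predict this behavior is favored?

No

Hamilton's rule: the trait is favored when the sum of r·B over every recipient exceeds the actor's cost C.
r to a full niece or nephew = 0.25 (full aunt/uncle↔niece/nephew: two paths of length 3 through the shared grandparent pair: r = 2·(1/2)^3 = 1/4).
r to a first cousin = 1/8 (first cousins share one grandparent pair — two paths of length 4: r = 2·(1/2)^4 = 1/8).
r to an offspring = 1/2 (one parent–offspring link: r = (1/2)^1 = 1/2).
Summing one r·B term per recipient: 1·0.25·0.453 + 1·0.125·0.418 + 3·0.5·0.323 = 0.65.
0.65 < 0.82: the indirect benefit is less than the cost.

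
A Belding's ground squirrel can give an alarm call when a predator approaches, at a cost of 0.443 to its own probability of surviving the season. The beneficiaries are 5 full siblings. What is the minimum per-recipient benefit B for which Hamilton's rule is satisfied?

0.1772

r to a full sibling = 1/2 (full sibs share both parents — two paths of length 2: r = 2·(1/2)^2 = 1/2).
Hamilton's rule with n recipients of equal r: n·r·B > C, so B > C/(n·r) = 0.443/(5·0.5) = 0.1772.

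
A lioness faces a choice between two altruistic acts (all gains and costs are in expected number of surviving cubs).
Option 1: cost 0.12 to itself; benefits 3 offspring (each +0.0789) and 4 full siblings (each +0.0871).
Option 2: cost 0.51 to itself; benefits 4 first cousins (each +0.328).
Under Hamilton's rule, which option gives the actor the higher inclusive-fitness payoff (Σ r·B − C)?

Option 1

Option 1: r to an offspring = 0.5.
Option 1: r to a full sibling = 0.5.
Option 1: Σ r·B − C = (3·0.5·0.0789 + 4·0.5·0.0871) − 0.12 = 0.17255.
Option 2: r to a first cousin = 0.125.
Option 2: Σ r·B − C = (4·0.125·0.328) − 0.51 = -0.346.
Option 1 has the higher net inclusive-fitness payoff.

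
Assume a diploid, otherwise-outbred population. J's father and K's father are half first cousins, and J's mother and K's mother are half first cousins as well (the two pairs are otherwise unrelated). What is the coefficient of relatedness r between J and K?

0.03125

Wright's path rule: contributions from independent ancestry routes add.
J and K are related in two ways: half second cousins through their fathers (r = 1/64) and half second cousins through their mothers (r = 1/64).
r = 1/64 + 1/64 = 0.03125.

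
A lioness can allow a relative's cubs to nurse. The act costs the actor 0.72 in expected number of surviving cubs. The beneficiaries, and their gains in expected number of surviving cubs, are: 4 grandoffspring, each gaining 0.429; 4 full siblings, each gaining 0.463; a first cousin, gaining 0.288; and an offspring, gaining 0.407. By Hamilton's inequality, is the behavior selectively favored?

Hamilton's rule: the trait is favored when the sum of r·B over every recipient exceeds the actor's cost C.
r to a grandoffspring = 1/4 (two parent–offspring links: r = (1/2)^2 = 1/4).
r to a full sibling = 1/2 (full sibs share both parents — two paths of length 2: r = 2·(1/2)^2 = 1/2).
r to a first cousin = 1/8 (first cousins share one grandparent pair — two paths of length 4: r = 2·(1/2)^4 = 1/8).
r to an offspring = 0.5 (one parent–offspring link: r = (1/2)^1 = 1/2).
Summing one r·B term per recipient: 4·0.25·0.429 + 4·0.5·0.463 + 1·0.125·0.288 + 1·0.5·0.407 = 1.5945.
1.5945 > 0.72: the indirect benefit exceeds the cost.

Yes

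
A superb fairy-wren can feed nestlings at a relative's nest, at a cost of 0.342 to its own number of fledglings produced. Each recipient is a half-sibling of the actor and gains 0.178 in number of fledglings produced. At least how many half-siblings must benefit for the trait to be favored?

r to a half-sibling = 0.25 (half-sibs share one parent — one path of length 2: r = (1/2)^2 = 1/4).
Hamilton's rule: n·r·B > C  ⇒  n > C/(r·B) = 0.342/(0.25·0.178) = 7.685.
The smallest integer exceeding 7.685 is 8.

8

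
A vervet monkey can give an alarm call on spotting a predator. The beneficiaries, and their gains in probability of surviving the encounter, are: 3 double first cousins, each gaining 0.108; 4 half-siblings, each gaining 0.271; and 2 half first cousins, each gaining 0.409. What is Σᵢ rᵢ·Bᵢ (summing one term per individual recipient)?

0.403125

r to a double first cousin = 1/4 (double first cousins share both grandparent pairs — four paths of length 4: r = 4·(1/2)^4 = 1/4).
r to a half-sibling = 1/4 (half-sibs share one parent — one path of length 2: r = (1/2)^2 = 1/4).
r to a half first cousin = 0.0625 (half first cousins share one grandparent — one path of length 4: r = (1/2)^4 = 1/16).
Summing one r·B term per recipient: 3·0.25·0.108 + 4·0.25·0.271 + 2·0.0625·0.409 = 0.403125.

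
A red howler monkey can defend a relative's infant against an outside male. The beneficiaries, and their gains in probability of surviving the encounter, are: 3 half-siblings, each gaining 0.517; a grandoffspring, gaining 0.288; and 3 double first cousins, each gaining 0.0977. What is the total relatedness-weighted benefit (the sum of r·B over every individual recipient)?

0.533025

r to a half-sibling = 1/4 (half-sibs share one parent — one path of length 2: r = (1/2)^2 = 1/4).
r to a grandoffspring = 0.25 (two parent–offspring links: r = (1/2)^2 = 1/4).
r to a double first cousin = 1/4 (double first cousins share both grandparent pairs — four paths of length 4: r = 4·(1/2)^4 = 1/4).
Summing one r·B term per recipient: 3·0.25·0.517 + 1·0.25·0.288 + 3·0.25·0.0977 = 0.533025.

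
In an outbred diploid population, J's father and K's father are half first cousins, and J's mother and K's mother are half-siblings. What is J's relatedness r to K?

0.078125

Wright's path rule: contributions from independent ancestry routes add.
J and K are related in two ways: half second cousins through their fathers (r = 1/64) and half first cousins through their mothers (r = 1/16).
r = 1/64 + 1/16 = 0.078125.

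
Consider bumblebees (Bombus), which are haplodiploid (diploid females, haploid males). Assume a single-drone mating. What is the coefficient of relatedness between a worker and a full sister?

0.75

Haplodiploid full sisters inherit their father's entire haploid genome identically (contributing 1/2) and on average half of their mother's contribution (1/2 · 1/2 = 1/4); r = 1/2 + 1/4 = 3/4.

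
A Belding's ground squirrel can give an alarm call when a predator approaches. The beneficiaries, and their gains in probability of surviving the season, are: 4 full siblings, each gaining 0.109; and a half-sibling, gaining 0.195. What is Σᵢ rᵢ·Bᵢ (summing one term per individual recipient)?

0.26675

r to a full sibling = 0.5 (full sibs share both parents — two paths of length 2: r = 2·(1/2)^2 = 1/2).
r to a half-sibling = 0.25 (half-sibs share one parent — one path of length 2: r = (1/2)^2 = 1/4).
Summing one r·B term per recipient: 4·0.5·0.109 + 1·0.25·0.195 = 0.26675.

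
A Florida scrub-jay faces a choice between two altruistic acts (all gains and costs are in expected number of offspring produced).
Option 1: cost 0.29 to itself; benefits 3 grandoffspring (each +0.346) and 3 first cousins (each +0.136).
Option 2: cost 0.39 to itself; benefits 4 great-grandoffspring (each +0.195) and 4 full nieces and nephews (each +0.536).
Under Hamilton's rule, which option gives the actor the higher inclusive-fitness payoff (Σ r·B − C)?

Option 2

Option 1: r to a grandoffspring = 0.25.
Option 1: r to a first cousin = 0.125.
Option 1: Σ r·B − C = (3·0.25·0.346 + 3·0.125·0.136) − 0.29 = 0.0205.
Option 2: r to a great-grandoffspring = 0.125.
Option 2: r to a full niece or nephew = 0.25.
Option 2: Σ r·B − C = (4·0.125·0.195 + 4·0.25·0.536) − 0.39 = 0.2435.
Option 2 has the higher net inclusive-fitness payoff.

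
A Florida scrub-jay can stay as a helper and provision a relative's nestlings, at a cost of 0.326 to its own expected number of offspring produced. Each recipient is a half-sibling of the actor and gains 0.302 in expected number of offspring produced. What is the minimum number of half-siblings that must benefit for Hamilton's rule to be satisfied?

r to a half-sibling = 1/4 (half-sibs share one parent — one path of length 2: r = (1/2)^2 = 1/4).
Hamilton's rule: n·r·B > C  ⇒  n > C/(r·B) = 0.326/(0.25·0.302) = 4.318.
The smallest integer exceeding 4.318 is 5.

5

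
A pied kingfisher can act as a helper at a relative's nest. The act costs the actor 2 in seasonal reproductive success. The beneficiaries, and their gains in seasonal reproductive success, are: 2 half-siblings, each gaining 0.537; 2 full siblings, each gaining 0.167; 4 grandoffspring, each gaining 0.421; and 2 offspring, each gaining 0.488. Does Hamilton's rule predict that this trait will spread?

No

Hamilton's rule: the trait is favored when the sum of r·B over every recipient exceeds the actor's cost C.
r to a half-sibling = 1/4 (half-sibs share one parent — one path of length 2: r = (1/2)^2 = 1/4).
r to a full sibling = 0.5 (full sibs share both parents — two paths of length 2: r = 2·(1/2)^2 = 1/2).
r to a grandoffspring = 1/4 (two parent–offspring links: r = (1/2)^2 = 1/4).
r to an offspring = 0.5 (one parent–offspring link: r = (1/2)^1 = 1/2).
Summing one r·B term per recipient: 2·0.25·0.537 + 2·0.5·0.167 + 4·0.25·0.421 + 2·0.5·0.488 = 1.3445.
1.3445 < 2: the indirect benefit is less than the cost.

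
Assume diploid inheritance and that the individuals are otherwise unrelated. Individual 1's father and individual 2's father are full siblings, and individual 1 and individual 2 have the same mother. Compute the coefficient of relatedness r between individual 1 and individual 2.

Wright's path rule: contributions from independent ancestry routes add.
Individual 1 and individual 2 are related in two ways: first cousins through their fathers (r = 1/8) and half-sibs through their shared mother (r = 1/4).
r = 1/8 + 1/4 = 3/8 = 0.375.

0.375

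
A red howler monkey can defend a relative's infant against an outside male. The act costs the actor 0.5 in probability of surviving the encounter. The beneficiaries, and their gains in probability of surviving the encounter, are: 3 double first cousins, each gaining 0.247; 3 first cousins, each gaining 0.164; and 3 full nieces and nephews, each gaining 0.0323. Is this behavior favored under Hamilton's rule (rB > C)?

Hamilton's rule: the trait is favored when the sum of r·B over every recipient exceeds the actor's cost C.
r to a double first cousin = 0.25 (double first cousins share both grandparent pairs — four paths of length 4: r = 4·(1/2)^4 = 1/4).
r to a first cousin = 1/8 (first cousins share one grandparent pair — two paths of length 4: r = 2·(1/2)^4 = 1/8).
r to a full niece or nephew = 1/4 (full aunt/uncle↔niece/nephew: two paths of length 3 through the shared grandparent pair: r = 2·(1/2)^3 = 1/4).
Summing one r·B term per recipient: 3·0.25·0.247 + 3·0.125·0.164 + 3·0.25·0.0323 = 0.270975.
0.270975 < 0.5: the indirect benefit is less than the cost.

No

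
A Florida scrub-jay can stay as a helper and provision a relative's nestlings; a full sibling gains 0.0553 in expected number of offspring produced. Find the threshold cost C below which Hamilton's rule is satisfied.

r to a full sibling = 1/2 (full sibs share both parents — two paths of length 2: r = 2·(1/2)^2 = 1/2).
Hamilton's rule: n·r·B > C, so the trait is favored while C < n·r·B = 1·0.5·0.0553 = 0.02765.

0.02765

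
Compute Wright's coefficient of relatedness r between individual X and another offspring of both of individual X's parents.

0.5

Each parent–offspring link contributes a factor of 1/2, and independent paths through distinct common ancestors add.
Full sibs share both parents — two paths of length 2: r = 2·(1/2)^2 = 1/2.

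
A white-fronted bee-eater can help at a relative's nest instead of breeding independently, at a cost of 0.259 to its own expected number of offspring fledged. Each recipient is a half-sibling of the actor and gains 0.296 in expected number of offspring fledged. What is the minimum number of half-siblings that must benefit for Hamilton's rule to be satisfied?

r to a half-sibling = 0.25 (half-sibs share one parent — one path of length 2: r = (1/2)^2 = 1/4).
Hamilton's rule: n·r·B > C  ⇒  n > C/(r·B) = 0.259/(0.25·0.296) = 3.5.
The smallest integer exceeding 3.5 is 4.

4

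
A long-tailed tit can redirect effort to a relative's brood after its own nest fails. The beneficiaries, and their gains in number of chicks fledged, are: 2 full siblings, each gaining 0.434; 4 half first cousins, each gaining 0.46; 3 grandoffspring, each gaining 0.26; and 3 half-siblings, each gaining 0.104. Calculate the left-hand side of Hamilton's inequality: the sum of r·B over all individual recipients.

0.822

r to a full sibling = 0.5 (full sibs share both parents — two paths of length 2: r = 2·(1/2)^2 = 1/2).
r to a half first cousin = 0.0625 (half first cousins share one grandparent — one path of length 4: r = (1/2)^4 = 1/16).
r to a grandoffspring = 1/4 (two parent–offspring links: r = (1/2)^2 = 1/4).
r to a half-sibling = 0.25 (half-sibs share one parent — one path of length 2: r = (1/2)^2 = 1/4).
Summing one r·B term per recipient: 2·0.5·0.434 + 4·0.0625·0.46 + 3·0.25·0.26 + 3·0.25·0.104 = 0.822.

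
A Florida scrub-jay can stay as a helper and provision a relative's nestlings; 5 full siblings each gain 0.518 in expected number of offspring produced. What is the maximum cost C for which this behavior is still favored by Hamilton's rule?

r to a full sibling = 0.5 (full sibs share both parents — two paths of length 2: r = 2·(1/2)^2 = 1/2).
Hamilton's rule: n·r·B > C, so the trait is favored while C < n·r·B = 5·0.5·0.518 = 1.295.

1.295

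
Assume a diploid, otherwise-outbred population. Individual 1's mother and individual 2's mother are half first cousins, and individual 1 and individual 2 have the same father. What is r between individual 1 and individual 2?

0.265625

Relatedness sums over independent paths through distinct common ancestors.
Individual 1 and individual 2 are related in two ways: half second cousins through their mothers (r = 1/64) and half-sibs through their shared father (r = 1/4).
r = 1/64 + 1/4 = 17/64 = 0.265625.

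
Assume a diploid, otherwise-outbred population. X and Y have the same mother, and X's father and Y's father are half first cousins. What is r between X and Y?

Wright's path rule: contributions from independent ancestry routes add.
X and Y are related in two ways: half-sibs through their shared mother (r = 1/4) and half second cousins through their fathers (r = 1/64).
r = 1/4 + 1/64 = 17/64 = 0.265625.

0.265625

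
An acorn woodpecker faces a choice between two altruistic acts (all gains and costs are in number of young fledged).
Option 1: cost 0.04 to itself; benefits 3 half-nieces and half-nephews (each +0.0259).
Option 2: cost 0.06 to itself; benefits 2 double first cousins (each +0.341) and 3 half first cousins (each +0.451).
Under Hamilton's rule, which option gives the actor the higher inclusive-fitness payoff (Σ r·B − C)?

Option 1: r to a half-niece or half-nephew = 0.125.
Option 1: Σ r·B − C = (3·0.125·0.0259) − 0.04 = -0.0302875.
Option 2: r to a double first cousin = 0.25.
Option 2: r to a half first cousin = 0.0625.
Option 2: Σ r·B − C = (2·0.25·0.341 + 3·0.0625·0.451) − 0.06 = 0.1950625.
Option 2 has the higher net inclusive-fitness payoff.

Option 2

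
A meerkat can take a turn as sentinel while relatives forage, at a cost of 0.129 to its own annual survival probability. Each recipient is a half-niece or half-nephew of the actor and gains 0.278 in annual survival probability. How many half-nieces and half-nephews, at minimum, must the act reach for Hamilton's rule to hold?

4

r to a half-niece or half-nephew = 1/8 (half-aunt/uncle↔niece/nephew: one path of length 3: r = (1/2)^3 = 1/8).
Hamilton's rule: n·r·B > C  ⇒  n > C/(r·B) = 0.129/(0.125·0.278) = 3.712.
The smallest integer exceeding 3.712 is 4.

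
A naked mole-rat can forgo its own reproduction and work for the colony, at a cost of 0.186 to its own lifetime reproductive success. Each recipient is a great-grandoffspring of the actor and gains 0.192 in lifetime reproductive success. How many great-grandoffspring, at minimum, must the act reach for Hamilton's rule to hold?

r to a great-grandoffspring = 1/8 (three parent–offspring links: r = (1/2)^3 = 1/8).
Hamilton's rule: n·r·B > C  ⇒  n > C/(r·B) = 0.186/(0.125·0.192) = 7.75.
The smallest integer exceeding 7.75 is 8.

8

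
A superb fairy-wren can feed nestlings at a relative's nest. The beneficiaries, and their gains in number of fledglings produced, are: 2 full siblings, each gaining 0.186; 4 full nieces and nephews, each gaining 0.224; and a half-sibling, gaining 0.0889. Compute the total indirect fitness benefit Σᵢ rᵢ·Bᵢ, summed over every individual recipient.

r to a full sibling = 0.5 (full sibs share both parents — two paths of length 2: r = 2·(1/2)^2 = 1/2).
r to a full niece or nephew = 1/4 (full aunt/uncle↔niece/nephew: two paths of length 3 through the shared grandparent pair: r = 2·(1/2)^3 = 1/4).
r to a half-sibling = 0.25 (half-sibs share one parent — one path of length 2: r = (1/2)^2 = 1/4).
Summing one r·B term per recipient: 2·0.5·0.186 + 4·0.25·0.224 + 1·0.25·0.0889 = 0.432225.

0.432225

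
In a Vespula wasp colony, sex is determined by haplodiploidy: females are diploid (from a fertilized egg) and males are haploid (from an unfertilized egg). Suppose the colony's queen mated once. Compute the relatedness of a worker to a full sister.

Haplodiploid full sisters inherit their father's entire haploid genome identically (contributing 1/2) and on average half of their mother's contribution (1/2 · 1/2 = 1/4); r = 1/2 + 1/4 = 3/4.

0.75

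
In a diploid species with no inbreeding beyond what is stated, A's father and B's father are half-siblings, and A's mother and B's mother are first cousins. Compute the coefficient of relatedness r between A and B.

Independent pedigree routes through distinct common ancestors add.
A and B are related in two ways: half first cousins through their fathers (r = 1/16) and second cousins through their mothers (r = 1/32).
r = 1/16 + 1/32 = 0.09375.

0.09375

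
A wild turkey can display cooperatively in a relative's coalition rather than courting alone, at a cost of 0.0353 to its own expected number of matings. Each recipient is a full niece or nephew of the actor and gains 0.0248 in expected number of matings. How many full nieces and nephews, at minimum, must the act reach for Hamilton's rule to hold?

6

r to a full niece or nephew = 1/4 (full aunt/uncle↔niece/nephew: two paths of length 3 through the shared grandparent pair: r = 2·(1/2)^3 = 1/4).
Hamilton's rule: n·r·B > C  ⇒  n > C/(r·B) = 0.0353/(0.25·0.0248) = 5.694.
The smallest integer exceeding 5.694 is 6.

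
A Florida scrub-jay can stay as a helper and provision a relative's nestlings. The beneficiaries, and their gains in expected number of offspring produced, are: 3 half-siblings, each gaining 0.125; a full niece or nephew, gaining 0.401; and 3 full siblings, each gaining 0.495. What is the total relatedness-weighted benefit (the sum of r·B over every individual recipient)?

r to a half-sibling = 0.25 (half-sibs share one parent — one path of length 2: r = (1/2)^2 = 1/4).
r to a full niece or nephew = 0.25 (full aunt/uncle↔niece/nephew: two paths of length 3 through the shared grandparent pair: r = 2·(1/2)^3 = 1/4).
r to a full sibling = 1/2 (full sibs share both parents — two paths of length 2: r = 2·(1/2)^2 = 1/2).
Summing one r·B term per recipient: 3·0.25·0.125 + 1·0.25·0.401 + 3·0.5·0.495 = 0.9365.

0.9365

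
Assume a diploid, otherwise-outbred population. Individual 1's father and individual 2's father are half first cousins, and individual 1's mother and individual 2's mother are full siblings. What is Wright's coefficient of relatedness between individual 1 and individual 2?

Relatedness sums over independent paths through distinct common ancestors.
Individual 1 and individual 2 are related in two ways: half second cousins through their fathers (r = 1/64) and first cousins through their mothers (r = 1/8).
r = 1/64 + 1/8 = 9/64 = 0.140625.

0.140625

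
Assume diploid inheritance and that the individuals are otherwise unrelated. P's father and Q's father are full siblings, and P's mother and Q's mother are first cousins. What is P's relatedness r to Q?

Relatedness sums over independent paths through distinct common ancestors.
P and Q are related in two ways: first cousins through their fathers (r = 1/8) and second cousins through their mothers (r = 1/32).
r = 1/8 + 1/32 = 0.15625.

0.15625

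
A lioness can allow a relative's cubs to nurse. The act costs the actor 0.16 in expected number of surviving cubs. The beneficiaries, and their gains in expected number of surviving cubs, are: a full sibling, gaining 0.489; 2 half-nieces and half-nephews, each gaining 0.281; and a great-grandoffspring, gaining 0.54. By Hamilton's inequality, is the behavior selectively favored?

Hamilton's rule: the trait is favored when the sum of r·B over every recipient exceeds the actor's cost C.
r to a full sibling = 1/2 (full sibs share both parents — two paths of length 2: r = 2·(1/2)^2 = 1/2).
r to a half-niece or half-nephew = 1/8 (half-aunt/uncle↔niece/nephew: one path of length 3: r = (1/2)^3 = 1/8).
r to a great-grandoffspring = 0.125 (three parent–offspring links: r = (1/2)^3 = 1/8).
Summing one r·B term per recipient: 1·0.5·0.489 + 2·0.125·0.281 + 1·0.125·0.54 = 0.38225.
0.38225 > 0.16: the indirect benefit exceeds the cost.

Yes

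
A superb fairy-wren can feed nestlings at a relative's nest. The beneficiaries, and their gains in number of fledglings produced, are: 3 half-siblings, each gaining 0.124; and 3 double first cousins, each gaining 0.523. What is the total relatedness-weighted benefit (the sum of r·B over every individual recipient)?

0.48525

r to a half-sibling = 0.25 (half-sibs share one parent — one path of length 2: r = (1/2)^2 = 1/4).
r to a double first cousin = 0.25 (double first cousins share both grandparent pairs — four paths of length 4: r = 4·(1/2)^4 = 1/4).
Summing one r·B term per recipient: 3·0.25·0.124 + 3·0.25·0.523 = 0.48525.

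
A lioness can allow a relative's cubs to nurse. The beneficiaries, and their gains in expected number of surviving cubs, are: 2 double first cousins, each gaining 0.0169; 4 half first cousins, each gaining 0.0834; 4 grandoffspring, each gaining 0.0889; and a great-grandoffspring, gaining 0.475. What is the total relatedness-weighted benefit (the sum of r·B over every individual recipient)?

r to a double first cousin = 1/4 (double first cousins share both grandparent pairs — four paths of length 4: r = 4·(1/2)^4 = 1/4).
r to a half first cousin = 1/16 (half first cousins share one grandparent — one path of length 4: r = (1/2)^4 = 1/16).
r to a grandoffspring = 1/4 (two parent–offspring links: r = (1/2)^2 = 1/4).
r to a great-grandoffspring = 0.125 (three parent–offspring links: r = (1/2)^3 = 1/8).
Summing one r·B term per recipient: 2·0.25·0.0169 + 4·0.0625·0.0834 + 4·0.25·0.0889 + 1·0.125·0.475 = 0.177575.

0.177575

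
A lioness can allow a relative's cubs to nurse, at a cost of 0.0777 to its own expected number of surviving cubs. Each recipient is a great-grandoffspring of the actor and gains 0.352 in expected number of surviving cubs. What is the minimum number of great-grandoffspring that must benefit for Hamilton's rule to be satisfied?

r to a great-grandoffspring = 1/8 (three parent–offspring links: r = (1/2)^3 = 1/8).
Hamilton's rule: n·r·B > C  ⇒  n > C/(r·B) = 0.0777/(0.125·0.352) = 1.766.
The smallest integer exceeding 1.766 is 2.

2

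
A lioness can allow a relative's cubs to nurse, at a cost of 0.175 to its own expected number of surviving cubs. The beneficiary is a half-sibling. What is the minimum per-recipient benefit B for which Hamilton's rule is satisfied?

0.7

r to a half-sibling = 1/4 (half-sibs share one parent — one path of length 2: r = (1/2)^2 = 1/4).
Hamilton's rule with n recipients of equal r: n·r·B > C, so B > C/(n·r) = 0.175/(1·0.25) = 0.7.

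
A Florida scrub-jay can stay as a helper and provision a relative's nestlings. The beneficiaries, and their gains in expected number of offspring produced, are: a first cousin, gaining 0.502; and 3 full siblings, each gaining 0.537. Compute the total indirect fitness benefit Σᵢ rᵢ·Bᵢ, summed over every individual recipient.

r to a first cousin = 1/8 (first cousins share one grandparent pair — two paths of length 4: r = 2·(1/2)^4 = 1/8).
r to a full sibling = 1/2 (full sibs share both parents — two paths of length 2: r = 2·(1/2)^2 = 1/2).
Summing one r·B term per recipient: 1·0.125·0.502 + 3·0.5·0.537 = 0.86825.

0.86825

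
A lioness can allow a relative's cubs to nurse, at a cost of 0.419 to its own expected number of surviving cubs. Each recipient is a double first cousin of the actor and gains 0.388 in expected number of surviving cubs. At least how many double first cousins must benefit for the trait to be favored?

r to a double first cousin = 1/4 (double first cousins share both grandparent pairs — four paths of length 4: r = 4·(1/2)^4 = 1/4).
Hamilton's rule: n·r·B > C  ⇒  n > C/(r·B) = 0.419/(0.25·0.388) = 4.32.
The smallest integer exceeding 4.32 is 5.

5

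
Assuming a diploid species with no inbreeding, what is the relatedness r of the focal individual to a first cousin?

0.125

First cousins share one grandparent pair — two paths of length 4: r = 2·(1/2)^4 = 1/8.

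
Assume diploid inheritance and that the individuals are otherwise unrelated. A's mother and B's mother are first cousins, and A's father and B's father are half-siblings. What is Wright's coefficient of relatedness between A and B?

0.09375

Relatedness sums over independent paths through distinct common ancestors.
A and B are related in two ways: second cousins through their mothers (r = 1/32) and half first cousins through their fathers (r = 1/16).
r = 1/32 + 1/16 = 3/32 = 0.09375.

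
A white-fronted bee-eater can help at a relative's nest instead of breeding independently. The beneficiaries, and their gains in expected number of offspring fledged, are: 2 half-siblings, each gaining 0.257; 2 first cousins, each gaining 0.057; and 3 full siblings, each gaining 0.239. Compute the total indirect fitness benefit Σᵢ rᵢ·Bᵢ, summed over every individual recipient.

r to a half-sibling = 1/4 (half-sibs share one parent — one path of length 2: r = (1/2)^2 = 1/4).
r to a first cousin = 1/8 (first cousins share one grandparent pair — two paths of length 4: r = 2·(1/2)^4 = 1/8).
r to a full sibling = 0.5 (full sibs share both parents — two paths of length 2: r = 2·(1/2)^2 = 1/2).
Summing one r·B term per recipient: 2·0.25·0.257 + 2·0.125·0.057 + 3·0.5·0.239 = 0.50125.

0.50125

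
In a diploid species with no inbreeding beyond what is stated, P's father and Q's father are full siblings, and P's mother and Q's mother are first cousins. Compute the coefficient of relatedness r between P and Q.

0.15625

Independent pedigree routes through distinct common ancestors add.
P and Q are related in two ways: first cousins through their fathers (r = 1/8) and second cousins through their mothers (r = 1/32).
r = 1/8 + 1/32 = 0.15625.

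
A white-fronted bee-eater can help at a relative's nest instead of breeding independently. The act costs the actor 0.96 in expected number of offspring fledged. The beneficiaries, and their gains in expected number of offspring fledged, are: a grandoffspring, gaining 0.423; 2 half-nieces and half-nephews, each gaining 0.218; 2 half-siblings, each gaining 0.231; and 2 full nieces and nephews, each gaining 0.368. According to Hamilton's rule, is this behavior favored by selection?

No

Hamilton's rule: the trait is favored when the sum of r·B over every recipient exceeds the actor's cost C.
r to a grandoffspring = 0.25 (two parent–offspring links: r = (1/2)^2 = 1/4).
r to a half-niece or half-nephew = 1/8 (half-aunt/uncle↔niece/nephew: one path of length 3: r = (1/2)^3 = 1/8).
r to a half-sibling = 1/4 (half-sibs share one parent — one path of length 2: r = (1/2)^2 = 1/4).
r to a full niece or nephew = 1/4 (full aunt/uncle↔niece/nephew: two paths of length 3 through the shared grandparent pair: r = 2·(1/2)^3 = 1/4).
Summing one r·B term per recipient: 1·0.25·0.423 + 2·0.125·0.218 + 2·0.25·0.231 + 2·0.25·0.368 = 0.45975.
0.45975 < 0.96: the indirect benefit is less than the cost.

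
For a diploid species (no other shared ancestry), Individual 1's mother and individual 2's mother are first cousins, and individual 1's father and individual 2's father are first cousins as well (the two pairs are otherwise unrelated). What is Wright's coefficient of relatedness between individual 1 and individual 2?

0.0625

Wright's path rule: contributions from independent ancestry routes add.
Individual 1 and individual 2 are related in two ways: second cousins through their mothers (r = 1/32) and second cousins through their fathers (r = 1/32).
r = 1/32 + 1/32 = 1/16 = 0.0625.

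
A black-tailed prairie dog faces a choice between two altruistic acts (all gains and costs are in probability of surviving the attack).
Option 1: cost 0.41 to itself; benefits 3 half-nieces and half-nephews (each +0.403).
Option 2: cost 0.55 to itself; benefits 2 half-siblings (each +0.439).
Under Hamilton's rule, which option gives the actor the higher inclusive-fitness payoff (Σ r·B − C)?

Option 1

Option 1: r to a half-niece or half-nephew = 0.125.
Option 1: Σ r·B − C = (3·0.125·0.403) − 0.41 = -0.258875.
Option 2: r to a half-sibling = 0.25.
Option 2: Σ r·B − C = (2·0.25·0.439) − 0.55 = -0.3305.
Option 1 has the higher net inclusive-fitness payoff.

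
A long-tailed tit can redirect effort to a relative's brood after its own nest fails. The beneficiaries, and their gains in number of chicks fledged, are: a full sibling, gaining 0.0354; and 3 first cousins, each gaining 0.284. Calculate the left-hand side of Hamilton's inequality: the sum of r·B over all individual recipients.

r to a full sibling = 0.5 (full sibs share both parents — two paths of length 2: r = 2·(1/2)^2 = 1/2).
r to a first cousin = 0.125 (first cousins share one grandparent pair — two paths of length 4: r = 2·(1/2)^4 = 1/8).
Summing one r·B term per recipient: 1·0.5·0.0354 + 3·0.125·0.284 = 0.1242.

0.1242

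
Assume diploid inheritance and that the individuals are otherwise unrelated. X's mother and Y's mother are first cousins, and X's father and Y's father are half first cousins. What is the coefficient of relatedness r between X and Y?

0.046875

Wright's path rule: contributions from independent ancestry routes add.
X and Y are related in two ways: second cousins through their mothers (r = 1/32) and half second cousins through their fathers (r = 1/64).
r = 1/32 + 1/64 = 3/64 = 0.046875.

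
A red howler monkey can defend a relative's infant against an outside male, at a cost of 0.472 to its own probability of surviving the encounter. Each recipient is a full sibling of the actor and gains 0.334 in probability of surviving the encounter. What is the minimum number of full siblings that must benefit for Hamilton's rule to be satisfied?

r to a full sibling = 1/2 (full sibs share both parents — two paths of length 2: r = 2·(1/2)^2 = 1/2).
Hamilton's rule: n·r·B > C  ⇒  n > C/(r·B) = 0.472/(0.5·0.334) = 2.826.
The smallest integer exceeding 2.826 is 3.

3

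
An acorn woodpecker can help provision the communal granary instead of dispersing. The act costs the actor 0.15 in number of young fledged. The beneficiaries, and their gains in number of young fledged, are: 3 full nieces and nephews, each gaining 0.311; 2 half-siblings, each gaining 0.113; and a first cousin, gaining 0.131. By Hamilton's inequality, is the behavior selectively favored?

Yes

Hamilton's rule: the trait is favored when the sum of r·B over every recipient exceeds the actor's cost C.
r to a full niece or nephew = 1/4 (full aunt/uncle↔niece/nephew: two paths of length 3 through the shared grandparent pair: r = 2·(1/2)^3 = 1/4).
r to a half-sibling = 1/4 (half-sibs share one parent — one path of length 2: r = (1/2)^2 = 1/4).
r to a first cousin = 1/8 (first cousins share one grandparent pair — two paths of length 4: r = 2·(1/2)^4 = 1/8).
Summing one r·B term per recipient: 3·0.25·0.311 + 2·0.25·0.113 + 1·0.125·0.131 = 0.306125.
0.306125 > 0.15: the indirect benefit exceeds the cost.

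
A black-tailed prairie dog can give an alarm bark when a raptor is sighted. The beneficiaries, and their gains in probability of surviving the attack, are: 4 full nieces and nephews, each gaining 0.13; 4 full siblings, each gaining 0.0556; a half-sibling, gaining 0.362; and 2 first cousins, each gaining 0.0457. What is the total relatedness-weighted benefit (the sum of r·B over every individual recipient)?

r to a full niece or nephew = 1/4 (full aunt/uncle↔niece/nephew: two paths of length 3 through the shared grandparent pair: r = 2·(1/2)^3 = 1/4).
r to a full sibling = 1/2 (full sibs share both parents — two paths of length 2: r = 2·(1/2)^2 = 1/2).
r to a half-sibling = 1/4 (half-sibs share one parent — one path of length 2: r = (1/2)^2 = 1/4).
r to a first cousin = 1/8 (first cousins share one grandparent pair — two paths of length 4: r = 2·(1/2)^4 = 1/8).
Summing one r·B term per recipient: 4·0.25·0.13 + 4·0.5·0.0556 + 1·0.25·0.362 + 2·0.125·0.0457 = 0.343125.

0.343125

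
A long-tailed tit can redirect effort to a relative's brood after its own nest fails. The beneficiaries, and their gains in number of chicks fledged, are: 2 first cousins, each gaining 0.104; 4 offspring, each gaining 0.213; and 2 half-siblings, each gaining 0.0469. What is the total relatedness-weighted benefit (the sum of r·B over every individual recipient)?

0.47545

r to a first cousin = 1/8 (first cousins share one grandparent pair — two paths of length 4: r = 2·(1/2)^4 = 1/8).
r to an offspring = 1/2 (one parent–offspring link: r = (1/2)^1 = 1/2).
r to a half-sibling = 1/4 (half-sibs share one parent — one path of length 2: r = (1/2)^2 = 1/4).
Summing one r·B term per recipient: 2·0.125·0.104 + 4·0.5·0.213 + 2·0.25·0.0469 = 0.47545.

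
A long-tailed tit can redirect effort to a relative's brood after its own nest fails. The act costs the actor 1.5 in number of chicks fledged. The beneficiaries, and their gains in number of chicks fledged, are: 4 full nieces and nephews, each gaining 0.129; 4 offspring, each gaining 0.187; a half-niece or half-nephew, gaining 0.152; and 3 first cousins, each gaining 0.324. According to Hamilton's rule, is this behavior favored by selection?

No

Hamilton's rule: the trait is favored when the sum of r·B over every recipient exceeds the actor's cost C.
r to a full niece or nephew = 1/4 (full aunt/uncle↔niece/nephew: two paths of length 3 through the shared grandparent pair: r = 2·(1/2)^3 = 1/4).
r to an offspring = 1/2 (one parent–offspring link: r = (1/2)^1 = 1/2).
r to a half-niece or half-nephew = 0.125 (half-aunt/uncle↔niece/nephew: one path of length 3: r = (1/2)^3 = 1/8).
r to a first cousin = 1/8 (first cousins share one grandparent pair — two paths of length 4: r = 2·(1/2)^4 = 1/8).
Summing one r·B term per recipient: 4·0.25·0.129 + 4·0.5·0.187 + 1·0.125·0.152 + 3·0.125·0.324 = 0.6435.
0.6435 < 1.5: the indirect benefit is less than the cost.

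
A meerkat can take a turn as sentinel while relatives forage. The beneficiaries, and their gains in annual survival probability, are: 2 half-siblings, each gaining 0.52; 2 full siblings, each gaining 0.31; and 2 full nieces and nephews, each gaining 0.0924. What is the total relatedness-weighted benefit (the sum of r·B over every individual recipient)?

r to a half-sibling = 0.25 (half-sibs share one parent — one path of length 2: r = (1/2)^2 = 1/4).
r to a full sibling = 1/2 (full sibs share both parents — two paths of length 2: r = 2·(1/2)^2 = 1/2).
r to a full niece or nephew = 0.25 (full aunt/uncle↔niece/nephew: two paths of length 3 through the shared grandparent pair: r = 2·(1/2)^3 = 1/4).
Summing one r·B term per recipient: 2·0.25·0.52 + 2·0.5·0.31 + 2·0.25·0.0924 = 0.6162.

0.6162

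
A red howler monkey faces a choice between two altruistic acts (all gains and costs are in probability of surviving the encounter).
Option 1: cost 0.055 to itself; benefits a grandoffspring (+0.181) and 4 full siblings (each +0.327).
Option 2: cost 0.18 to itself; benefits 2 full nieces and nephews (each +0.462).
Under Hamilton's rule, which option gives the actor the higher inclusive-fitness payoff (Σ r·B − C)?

Option 1

Option 1: r to a grandoffspring = 0.25.
Option 1: r to a full sibling = 0.5.
Option 1: Σ r·B − C = (1·0.25·0.181 + 4·0.5·0.327) − 0.055 = 0.64425.
Option 2: r to a full niece or nephew = 0.25.
Option 2: Σ r·B − C = (2·0.25·0.462) − 0.18 = 0.051.
Option 1 has the higher net inclusive-fitness payoff.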